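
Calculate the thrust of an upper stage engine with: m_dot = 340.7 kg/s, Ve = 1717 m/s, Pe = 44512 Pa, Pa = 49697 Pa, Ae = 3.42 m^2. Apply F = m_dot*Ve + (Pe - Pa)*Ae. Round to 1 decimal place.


Step 1: Momentum thrust = m_dot * Ve = 340.7 * 1717 = 584981.9 N
Step 2: Pressure thrust = (Pe - Pa) * Ae = (44512 - 49697) * 3.42 = -17732.70 N
Step 3: Total thrust F = 584981.9 + -17732.70 = 567249.2 N

567249.2


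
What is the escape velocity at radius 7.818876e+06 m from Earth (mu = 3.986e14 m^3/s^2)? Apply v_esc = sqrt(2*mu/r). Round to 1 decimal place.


Step 1: 2*mu/r = 2 * 3.986e14 / 7.818876e+06 = 101958388.904
Step 2: v_esc = sqrt(101958388.904) = 10097.4 m/s

10097.4


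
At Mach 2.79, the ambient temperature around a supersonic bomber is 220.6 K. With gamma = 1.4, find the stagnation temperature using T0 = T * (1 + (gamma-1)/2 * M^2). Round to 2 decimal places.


Step 1: (gamma-1)/2 = 0.2
Step 2: M^2 = 7.7841
Step 3: 1 + 0.2 * 7.7841 = 2.55682
Step 4: T0 = 220.6 * 2.55682 = 564.03 K

564.03


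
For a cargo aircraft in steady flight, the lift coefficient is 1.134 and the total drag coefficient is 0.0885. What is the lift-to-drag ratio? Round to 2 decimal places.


Step 1: L/D = CL / CD = 1.134 / 0.0885
Step 2: L/D = 12.81

12.81


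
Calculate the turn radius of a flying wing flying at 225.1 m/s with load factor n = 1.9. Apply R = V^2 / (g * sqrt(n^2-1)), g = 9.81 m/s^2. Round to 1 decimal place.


Step 1: V^2 = 225.1^2 = 50670.01
Step 2: n^2 - 1 = 1.9^2 - 1 = 2.61
Step 3: sqrt(2.61) = 1.615549
Step 4: R = 50670.01 / (9.81 * 1.615549) = 3197.1 m

3197.1


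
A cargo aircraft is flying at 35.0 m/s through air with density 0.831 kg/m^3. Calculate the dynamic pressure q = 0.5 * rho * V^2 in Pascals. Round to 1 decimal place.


Step 1: V^2 = 35.0^2 = 1225.0
Step 2: q = 0.5 * 0.831 * 1225.0
Step 3: q = 509.0 Pa

509.0


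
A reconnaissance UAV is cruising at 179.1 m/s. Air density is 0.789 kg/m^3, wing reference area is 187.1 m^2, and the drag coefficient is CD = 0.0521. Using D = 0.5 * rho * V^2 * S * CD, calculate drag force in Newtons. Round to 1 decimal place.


Step 1: Dynamic pressure q = 0.5 * 0.789 * 179.1^2 = 12654.3015 Pa
Step 2: Drag D = q * S * CD = 12654.3015 * 187.1 * 0.0521
Step 3: D = 123353.0 N

123353.0


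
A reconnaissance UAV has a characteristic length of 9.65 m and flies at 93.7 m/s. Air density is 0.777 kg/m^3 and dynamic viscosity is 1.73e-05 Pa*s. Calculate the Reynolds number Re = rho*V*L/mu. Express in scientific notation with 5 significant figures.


Step 1: Numerator = rho * V * L = 0.777 * 93.7 * 9.65 = 702.567285
Step 2: Re = 702.567285 / 1.73e-05
Step 3: Re = 4.0611e+07

4.0611e+07


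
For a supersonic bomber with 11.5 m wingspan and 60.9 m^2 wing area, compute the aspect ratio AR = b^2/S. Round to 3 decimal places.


Step 1: b^2 = 11.5^2 = 132.25
Step 2: AR = 132.25 / 60.9 = 2.172

2.172


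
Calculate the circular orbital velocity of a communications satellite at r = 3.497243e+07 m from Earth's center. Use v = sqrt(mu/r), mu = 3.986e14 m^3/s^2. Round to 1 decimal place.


Step 1: mu / r = 3.986e14 / 3.497243e+07 = 11397549.4411
Step 2: v = sqrt(11397549.4411) = 3376.0 m/s

3376.0


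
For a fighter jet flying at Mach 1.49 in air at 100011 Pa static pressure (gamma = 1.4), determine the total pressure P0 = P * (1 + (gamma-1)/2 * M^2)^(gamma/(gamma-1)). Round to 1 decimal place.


Step 1: (gamma-1)/2 * M^2 = 0.2 * 2.2201 = 0.44402
Step 2: 1 + 0.44402 = 1.44402
Step 3: Exponent gamma/(gamma-1) = 3.5
Step 4: P0 = 100011 * 1.44402^3.5 = 361871.2 Pa

361871.2


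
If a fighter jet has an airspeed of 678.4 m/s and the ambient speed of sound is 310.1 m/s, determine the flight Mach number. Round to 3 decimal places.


Step 1: M = V / a = 678.4 / 310.1
Step 2: M = 2.188

2.188


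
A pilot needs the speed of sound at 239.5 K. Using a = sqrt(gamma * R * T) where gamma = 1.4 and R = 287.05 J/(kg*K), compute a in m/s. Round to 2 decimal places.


Step 1: gamma * R * T = 1.4 * 287.05 * 239.5 = 96247.865
Step 2: a = sqrt(96247.865) = 310.24 m/s

310.24


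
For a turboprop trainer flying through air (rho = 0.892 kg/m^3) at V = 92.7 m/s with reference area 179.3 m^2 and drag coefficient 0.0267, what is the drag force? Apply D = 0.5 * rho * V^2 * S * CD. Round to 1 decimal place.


Step 1: Dynamic pressure q = 0.5 * 0.892 * 92.7^2 = 3832.6073 Pa
Step 2: Drag D = q * S * CD = 3832.6073 * 179.3 * 0.0267
Step 3: D = 18347.9 N

18347.9


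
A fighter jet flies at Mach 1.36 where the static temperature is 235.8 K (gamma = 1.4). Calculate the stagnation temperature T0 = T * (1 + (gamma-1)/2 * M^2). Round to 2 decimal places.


Step 1: (gamma-1)/2 = 0.2
Step 2: M^2 = 1.8496
Step 3: 1 + 0.2 * 1.8496 = 1.36992
Step 4: T0 = 235.8 * 1.36992 = 323.03 K

323.03


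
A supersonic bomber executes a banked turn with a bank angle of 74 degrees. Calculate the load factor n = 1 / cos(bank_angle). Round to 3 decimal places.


Step 1: Convert 74 degrees to radians = 1.291544
Step 2: cos(74 deg) = 0.275637
Step 3: n = 1 / 0.275637 = 3.628

3.628


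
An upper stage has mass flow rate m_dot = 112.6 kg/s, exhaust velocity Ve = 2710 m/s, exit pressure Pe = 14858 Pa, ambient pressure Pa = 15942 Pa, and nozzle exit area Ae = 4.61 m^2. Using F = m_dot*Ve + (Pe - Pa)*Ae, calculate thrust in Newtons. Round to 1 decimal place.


Step 1: Momentum thrust = m_dot * Ve = 112.6 * 2710 = 305146.0 N
Step 2: Pressure thrust = (Pe - Pa) * Ae = (14858 - 15942) * 4.61 = -4997.24 N
Step 3: Total thrust F = 305146.0 + -4997.24 = 300148.8 N

300148.8


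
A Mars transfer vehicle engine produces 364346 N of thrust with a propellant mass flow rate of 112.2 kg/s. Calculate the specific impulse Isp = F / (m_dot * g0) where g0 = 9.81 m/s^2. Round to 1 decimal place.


Step 1: m_dot * g0 = 112.2 * 9.81 = 1100.68
Step 2: Isp = 364346 / 1100.68 = 331.0 s

331.0


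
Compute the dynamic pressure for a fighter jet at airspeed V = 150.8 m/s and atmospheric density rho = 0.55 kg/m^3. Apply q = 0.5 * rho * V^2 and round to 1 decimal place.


Step 1: V^2 = 150.8^2 = 22740.64
Step 2: q = 0.5 * 0.55 * 22740.64
Step 3: q = 6253.7 Pa

6253.7


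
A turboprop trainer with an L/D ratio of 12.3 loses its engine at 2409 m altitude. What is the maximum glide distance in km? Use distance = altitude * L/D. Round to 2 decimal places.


Step 1: Glide distance = altitude * L/D = 2409 * 12.3 = 29630.7 m
Step 2: Convert to km: 29630.7 / 1000 = 29.63 km

29.63


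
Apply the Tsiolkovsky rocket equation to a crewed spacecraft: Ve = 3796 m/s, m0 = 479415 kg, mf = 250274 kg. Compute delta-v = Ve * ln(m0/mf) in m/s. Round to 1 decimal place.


Step 1: Mass ratio m0/mf = 479415 / 250274 = 1.915561
Step 2: ln(1.915561) = 0.65001
Step 3: delta-v = 3796 * 0.65001 = 2467.4 m/s

2467.4


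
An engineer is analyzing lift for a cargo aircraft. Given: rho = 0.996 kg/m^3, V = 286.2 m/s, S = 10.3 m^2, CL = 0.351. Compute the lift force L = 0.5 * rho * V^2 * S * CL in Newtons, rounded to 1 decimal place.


Step 1: Calculate dynamic pressure q = 0.5 * 0.996 * 286.2^2 = 0.5 * 0.996 * 81910.44 = 40791.3991 Pa
Step 2: Multiply by wing area and lift coefficient: L = 40791.3991 * 10.3 * 0.351
Step 3: L = 420151.4109 * 0.351 = 147473.1 N

147473.1


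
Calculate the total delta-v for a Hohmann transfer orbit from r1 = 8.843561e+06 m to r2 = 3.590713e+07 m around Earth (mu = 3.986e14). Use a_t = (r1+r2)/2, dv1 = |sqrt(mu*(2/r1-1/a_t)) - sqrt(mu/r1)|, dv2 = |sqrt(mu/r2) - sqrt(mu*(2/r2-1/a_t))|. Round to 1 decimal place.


Step 1: Transfer semi-major axis a_t = (8.843561e+06 + 3.590713e+07) / 2 = 2.237535e+07 m
Step 2: v1 (circular at r1) = sqrt(mu/r1) = 6713.59 m/s
Step 3: v_t1 = sqrt(mu*(2/r1 - 1/a_t)) = 8504.73 m/s
Step 4: dv1 = |8504.73 - 6713.59| = 1791.14 m/s
Step 5: v2 (circular at r2) = 3331.8 m/s, v_t2 = 2094.63 m/s
Step 6: dv2 = |3331.8 - 2094.63| = 1237.17 m/s
Step 7: Total delta-v = 1791.14 + 1237.17 = 3028.3 m/s

3028.3


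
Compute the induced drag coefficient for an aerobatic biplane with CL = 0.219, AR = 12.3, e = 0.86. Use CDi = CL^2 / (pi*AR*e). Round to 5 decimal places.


Step 1: CL^2 = 0.219^2 = 0.047961
Step 2: pi * AR * e = 3.14159 * 12.3 * 0.86 = 33.231767
Step 3: CDi = 0.047961 / 33.231767 = 0.00144

0.00144


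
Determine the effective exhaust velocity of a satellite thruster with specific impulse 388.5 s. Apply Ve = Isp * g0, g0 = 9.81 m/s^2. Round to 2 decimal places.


Step 1: Ve = Isp * g0 = 388.5 * 9.81
Step 2: Ve = 3811.19 m/s

3811.19


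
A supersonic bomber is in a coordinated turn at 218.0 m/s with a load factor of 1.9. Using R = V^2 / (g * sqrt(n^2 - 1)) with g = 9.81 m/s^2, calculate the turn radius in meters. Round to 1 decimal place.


Step 1: V^2 = 218.0^2 = 47524.0
Step 2: n^2 - 1 = 1.9^2 - 1 = 2.61
Step 3: sqrt(2.61) = 1.615549
Step 4: R = 47524.0 / (9.81 * 1.615549) = 2998.6 m

2998.6


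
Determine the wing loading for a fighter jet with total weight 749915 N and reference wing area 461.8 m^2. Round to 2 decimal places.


Step 1: Wing loading = W / S = 749915 / 461.8
Step 2: Wing loading = 1623.90 N/m^2

1623.90


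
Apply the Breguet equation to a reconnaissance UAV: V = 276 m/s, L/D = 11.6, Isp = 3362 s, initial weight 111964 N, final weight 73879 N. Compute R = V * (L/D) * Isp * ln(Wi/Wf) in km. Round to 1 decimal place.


Step 1: Coefficient = V * (L/D) * Isp = 276 * 11.6 * 3362 = 10763779.2 m
Step 2: Wi/Wf = 111964 / 73879 = 1.515505
Step 3: ln(1.515505) = 0.415749
Step 4: R = 10763779.2 * 0.415749 = 4475028.0 m = 4475.0 km

4475.0


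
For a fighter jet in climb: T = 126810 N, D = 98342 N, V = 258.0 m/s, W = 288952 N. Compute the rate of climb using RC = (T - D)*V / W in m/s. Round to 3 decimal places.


Step 1: Excess thrust = T - D = 126810 - 98342 = 28468 N
Step 2: Excess power = 28468 * 258.0 = 7344744.0 W
Step 3: RC = 7344744.0 / 288952 = 25.419 m/s

25.419


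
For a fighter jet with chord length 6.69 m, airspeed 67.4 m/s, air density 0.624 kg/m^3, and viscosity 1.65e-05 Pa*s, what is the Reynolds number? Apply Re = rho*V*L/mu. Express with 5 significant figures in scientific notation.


Step 1: Numerator = rho * V * L = 0.624 * 67.4 * 6.69 = 281.365344
Step 2: Re = 281.365344 / 1.65e-05
Step 3: Re = 1.7052e+07

1.7052e+07


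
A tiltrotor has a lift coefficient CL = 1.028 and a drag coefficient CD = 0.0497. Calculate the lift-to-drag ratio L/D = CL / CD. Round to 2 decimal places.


Step 1: L/D = CL / CD = 1.028 / 0.0497
Step 2: L/D = 20.68

20.68


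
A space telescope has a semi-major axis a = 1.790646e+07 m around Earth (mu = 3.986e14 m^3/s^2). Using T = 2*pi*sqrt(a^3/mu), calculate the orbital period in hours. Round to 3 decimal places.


Step 1: a^3 / mu = 5.741551e+21 / 3.986e14 = 1.440429e+07
Step 2: sqrt(1.440429e+07) = 3795.2987 s
Step 3: T = 2*pi * 3795.2987 = 23846.56 s
Step 4: T in hours = 23846.56 / 3600 = 6.624 hours

6.624


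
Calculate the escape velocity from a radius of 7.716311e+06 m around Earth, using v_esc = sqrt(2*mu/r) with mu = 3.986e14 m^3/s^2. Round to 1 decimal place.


Step 1: 2*mu/r = 2 * 3.986e14 / 7.716311e+06 = 103313617.0898
Step 2: v_esc = sqrt(103313617.0898) = 10164.3 m/s

10164.3


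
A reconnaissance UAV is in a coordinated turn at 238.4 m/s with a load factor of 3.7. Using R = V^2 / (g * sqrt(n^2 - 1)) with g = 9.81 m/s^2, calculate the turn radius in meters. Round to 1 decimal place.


Step 1: V^2 = 238.4^2 = 56834.56
Step 2: n^2 - 1 = 3.7^2 - 1 = 12.69
Step 3: sqrt(12.69) = 3.562303
Step 4: R = 56834.56 / (9.81 * 3.562303) = 1626.3 m

1626.3


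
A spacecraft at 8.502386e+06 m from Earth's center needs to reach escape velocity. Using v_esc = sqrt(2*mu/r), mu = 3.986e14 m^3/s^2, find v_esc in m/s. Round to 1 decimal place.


Step 1: 2*mu/r = 2 * 3.986e14 / 8.502386e+06 = 93761915.7728
Step 2: v_esc = sqrt(93761915.7728) = 9683.1 m/s

9683.1


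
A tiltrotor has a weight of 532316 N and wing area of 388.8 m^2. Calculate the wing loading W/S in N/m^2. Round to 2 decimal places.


Step 1: Wing loading = W / S = 532316 / 388.8
Step 2: Wing loading = 1369.13 N/m^2

1369.13


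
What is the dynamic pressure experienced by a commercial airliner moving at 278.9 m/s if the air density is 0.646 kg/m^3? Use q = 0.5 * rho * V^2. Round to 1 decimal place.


Step 1: V^2 = 278.9^2 = 77785.21
Step 2: q = 0.5 * 0.646 * 77785.21
Step 3: q = 25124.6 Pa

25124.6


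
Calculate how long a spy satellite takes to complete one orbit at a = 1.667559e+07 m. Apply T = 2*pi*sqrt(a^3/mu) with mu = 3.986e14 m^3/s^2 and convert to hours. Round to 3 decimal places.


Step 1: a^3 / mu = 4.637070e+21 / 3.986e14 = 1.163339e+07
Step 2: sqrt(1.163339e+07) = 3410.7757 s
Step 3: T = 2*pi * 3410.7757 = 21430.54 s
Step 4: T in hours = 21430.54 / 3600 = 5.953 hours

5.953


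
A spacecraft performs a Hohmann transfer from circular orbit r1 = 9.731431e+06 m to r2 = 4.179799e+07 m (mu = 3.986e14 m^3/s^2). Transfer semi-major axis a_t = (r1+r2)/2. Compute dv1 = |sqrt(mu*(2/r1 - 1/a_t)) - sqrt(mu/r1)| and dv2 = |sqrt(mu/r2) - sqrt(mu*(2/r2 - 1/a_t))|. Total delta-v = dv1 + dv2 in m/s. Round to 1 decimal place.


Step 1: Transfer semi-major axis a_t = (9.731431e+06 + 4.179799e+07) / 2 = 2.576471e+07 m
Step 2: v1 (circular at r1) = sqrt(mu/r1) = 6400.0 m/s
Step 3: v_t1 = sqrt(mu*(2/r1 - 1/a_t)) = 8151.65 m/s
Step 4: dv1 = |8151.65 - 6400.0| = 1751.64 m/s
Step 5: v2 (circular at r2) = 3088.1 m/s, v_t2 = 1897.87 m/s
Step 6: dv2 = |3088.1 - 1897.87| = 1190.23 m/s
Step 7: Total delta-v = 1751.64 + 1190.23 = 2941.9 m/s

2941.9


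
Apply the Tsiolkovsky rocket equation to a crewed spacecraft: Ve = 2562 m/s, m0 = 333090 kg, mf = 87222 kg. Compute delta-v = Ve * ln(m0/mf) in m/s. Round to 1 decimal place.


Step 1: Mass ratio m0/mf = 333090 / 87222 = 3.818876
Step 2: ln(3.818876) = 1.339956
Step 3: delta-v = 2562 * 1.339956 = 3433.0 m/s

3433.0


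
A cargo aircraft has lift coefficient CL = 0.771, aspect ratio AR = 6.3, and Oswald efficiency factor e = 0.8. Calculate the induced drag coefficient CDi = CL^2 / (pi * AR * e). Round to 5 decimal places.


Step 1: CL^2 = 0.771^2 = 0.594441
Step 2: pi * AR * e = 3.14159 * 6.3 * 0.8 = 15.833627
Step 3: CDi = 0.594441 / 15.833627 = 0.03754

0.03754


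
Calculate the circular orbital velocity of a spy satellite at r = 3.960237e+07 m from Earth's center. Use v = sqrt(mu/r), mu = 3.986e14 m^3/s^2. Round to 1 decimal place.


Step 1: mu / r = 3.986e14 / 3.960237e+07 = 10065054.1874
Step 2: v = sqrt(10065054.1874) = 3172.5 m/s

3172.5


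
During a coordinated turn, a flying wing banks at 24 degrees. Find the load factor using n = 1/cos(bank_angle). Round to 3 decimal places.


Step 1: Convert 24 degrees to radians = 0.418879
Step 2: cos(24 deg) = 0.913545
Step 3: n = 1 / 0.913545 = 1.095

1.095


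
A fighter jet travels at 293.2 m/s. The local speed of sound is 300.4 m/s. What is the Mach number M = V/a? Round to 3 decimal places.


Step 1: M = V / a = 293.2 / 300.4
Step 2: M = 0.976

0.976


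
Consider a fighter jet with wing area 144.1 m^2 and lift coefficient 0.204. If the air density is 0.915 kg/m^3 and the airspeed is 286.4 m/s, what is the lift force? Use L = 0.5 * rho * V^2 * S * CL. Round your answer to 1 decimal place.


Step 1: Calculate dynamic pressure q = 0.5 * 0.915 * 286.4^2 = 0.5 * 0.915 * 82024.96 = 37526.4192 Pa
Step 2: Multiply by wing area and lift coefficient: L = 37526.4192 * 144.1 * 0.204
Step 3: L = 5407557.0067 * 0.204 = 1103141.6 N

1103141.6


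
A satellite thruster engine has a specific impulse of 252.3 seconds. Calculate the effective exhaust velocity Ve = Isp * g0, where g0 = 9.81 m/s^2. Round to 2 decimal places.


Step 1: Ve = Isp * g0 = 252.3 * 9.81
Step 2: Ve = 2475.06 m/s

2475.06


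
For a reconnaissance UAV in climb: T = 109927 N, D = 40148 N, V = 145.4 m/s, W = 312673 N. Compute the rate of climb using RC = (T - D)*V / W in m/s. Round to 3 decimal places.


Step 1: Excess thrust = T - D = 109927 - 40148 = 69779 N
Step 2: Excess power = 69779 * 145.4 = 10145866.6 W
Step 3: RC = 10145866.6 / 312673 = 32.449 m/s

32.449


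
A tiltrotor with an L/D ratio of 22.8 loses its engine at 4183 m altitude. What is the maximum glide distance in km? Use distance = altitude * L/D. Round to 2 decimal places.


Step 1: Glide distance = altitude * L/D = 4183 * 22.8 = 95372.4 m
Step 2: Convert to km: 95372.4 / 1000 = 95.37 km

95.37


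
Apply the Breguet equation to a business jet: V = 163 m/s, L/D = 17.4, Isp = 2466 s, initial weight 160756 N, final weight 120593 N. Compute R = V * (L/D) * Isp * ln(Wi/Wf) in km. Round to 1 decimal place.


Step 1: Coefficient = V * (L/D) * Isp = 163 * 17.4 * 2466 = 6994069.2 m
Step 2: Wi/Wf = 160756 / 120593 = 1.333046
Step 3: ln(1.333046) = 0.287466
Step 4: R = 6994069.2 * 0.287466 = 2010560.2 m = 2010.6 km

2010.6


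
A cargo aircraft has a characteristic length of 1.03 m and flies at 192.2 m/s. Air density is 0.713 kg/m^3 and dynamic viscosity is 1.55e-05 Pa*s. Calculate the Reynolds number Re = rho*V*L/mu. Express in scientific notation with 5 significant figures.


Step 1: Numerator = rho * V * L = 0.713 * 192.2 * 1.03 = 141.149758
Step 2: Re = 141.149758 / 1.55e-05
Step 3: Re = 9.1064e+06

9.1064e+06


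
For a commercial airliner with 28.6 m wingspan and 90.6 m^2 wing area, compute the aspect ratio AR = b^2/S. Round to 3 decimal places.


Step 1: b^2 = 28.6^2 = 817.96
Step 2: AR = 817.96 / 90.6 = 9.028

9.028


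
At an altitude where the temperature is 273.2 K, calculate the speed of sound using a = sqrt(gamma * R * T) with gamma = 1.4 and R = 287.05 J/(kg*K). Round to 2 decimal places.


Step 1: gamma * R * T = 1.4 * 287.05 * 273.2 = 109790.884
Step 2: a = sqrt(109790.884) = 331.35 m/s

331.35


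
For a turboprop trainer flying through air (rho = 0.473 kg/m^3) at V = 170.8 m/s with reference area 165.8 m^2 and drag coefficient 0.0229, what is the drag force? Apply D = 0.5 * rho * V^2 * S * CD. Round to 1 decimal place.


Step 1: Dynamic pressure q = 0.5 * 0.473 * 170.8^2 = 6899.3294 Pa
Step 2: Drag D = q * S * CD = 6899.3294 * 165.8 * 0.0229
Step 3: D = 26195.5 N

26195.5


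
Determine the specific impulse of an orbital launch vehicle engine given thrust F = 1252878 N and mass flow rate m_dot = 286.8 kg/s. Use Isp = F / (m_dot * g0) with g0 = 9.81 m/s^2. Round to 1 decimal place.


Step 1: m_dot * g0 = 286.8 * 9.81 = 2813.51
Step 2: Isp = 1252878 / 2813.51 = 445.3 s

445.3


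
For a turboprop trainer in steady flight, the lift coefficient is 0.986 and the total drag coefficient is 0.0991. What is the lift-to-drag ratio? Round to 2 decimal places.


Step 1: L/D = CL / CD = 0.986 / 0.0991
Step 2: L/D = 9.95

9.95


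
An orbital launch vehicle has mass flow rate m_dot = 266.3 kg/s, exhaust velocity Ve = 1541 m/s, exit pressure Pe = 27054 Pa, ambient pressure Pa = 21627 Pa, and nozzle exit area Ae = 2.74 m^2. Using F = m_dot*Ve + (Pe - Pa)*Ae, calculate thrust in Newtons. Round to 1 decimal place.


Step 1: Momentum thrust = m_dot * Ve = 266.3 * 1541 = 410368.3 N
Step 2: Pressure thrust = (Pe - Pa) * Ae = (27054 - 21627) * 2.74 = 14869.98 N
Step 3: Total thrust F = 410368.3 + 14869.98 = 425238.3 N

425238.3


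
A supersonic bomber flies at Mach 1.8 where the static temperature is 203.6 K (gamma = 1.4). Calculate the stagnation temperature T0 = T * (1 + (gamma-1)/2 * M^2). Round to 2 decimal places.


Step 1: (gamma-1)/2 = 0.2
Step 2: M^2 = 3.24
Step 3: 1 + 0.2 * 3.24 = 1.648
Step 4: T0 = 203.6 * 1.648 = 335.53 K

335.53


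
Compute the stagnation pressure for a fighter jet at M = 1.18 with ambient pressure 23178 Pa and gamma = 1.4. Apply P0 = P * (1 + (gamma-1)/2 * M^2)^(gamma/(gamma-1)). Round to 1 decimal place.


Step 1: (gamma-1)/2 * M^2 = 0.2 * 1.3924 = 0.27848
Step 2: 1 + 0.27848 = 1.27848
Step 3: Exponent gamma/(gamma-1) = 3.5
Step 4: P0 = 23178 * 1.27848^3.5 = 54765.2 Pa

54765.2


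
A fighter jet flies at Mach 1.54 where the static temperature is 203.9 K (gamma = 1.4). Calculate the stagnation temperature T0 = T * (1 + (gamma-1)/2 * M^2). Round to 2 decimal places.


Step 1: (gamma-1)/2 = 0.2
Step 2: M^2 = 2.3716
Step 3: 1 + 0.2 * 2.3716 = 1.47432
Step 4: T0 = 203.9 * 1.47432 = 300.61 K

300.61


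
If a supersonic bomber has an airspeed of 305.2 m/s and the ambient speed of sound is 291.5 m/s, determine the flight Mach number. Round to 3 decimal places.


Step 1: M = V / a = 305.2 / 291.5
Step 2: M = 1.047

1.047


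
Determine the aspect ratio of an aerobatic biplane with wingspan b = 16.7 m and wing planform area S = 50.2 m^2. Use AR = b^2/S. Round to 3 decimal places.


Step 1: b^2 = 16.7^2 = 278.89
Step 2: AR = 278.89 / 50.2 = 5.556

5.556


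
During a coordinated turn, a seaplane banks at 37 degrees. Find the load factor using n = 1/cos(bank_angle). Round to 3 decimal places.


Step 1: Convert 37 degrees to radians = 0.645772
Step 2: cos(37 deg) = 0.798636
Step 3: n = 1 / 0.798636 = 1.252

1.252


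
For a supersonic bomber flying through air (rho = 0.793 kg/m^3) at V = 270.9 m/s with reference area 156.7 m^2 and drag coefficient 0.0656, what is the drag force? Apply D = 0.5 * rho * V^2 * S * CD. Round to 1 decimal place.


Step 1: Dynamic pressure q = 0.5 * 0.793 * 270.9^2 = 29097.8702 Pa
Step 2: Drag D = q * S * CD = 29097.8702 * 156.7 * 0.0656
Step 3: D = 299112.1 N

299112.1


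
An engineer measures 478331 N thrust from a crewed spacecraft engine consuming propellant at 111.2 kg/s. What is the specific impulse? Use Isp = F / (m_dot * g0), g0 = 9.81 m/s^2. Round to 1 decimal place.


Step 1: m_dot * g0 = 111.2 * 9.81 = 1090.87
Step 2: Isp = 478331 / 1090.87 = 438.5 s

438.5


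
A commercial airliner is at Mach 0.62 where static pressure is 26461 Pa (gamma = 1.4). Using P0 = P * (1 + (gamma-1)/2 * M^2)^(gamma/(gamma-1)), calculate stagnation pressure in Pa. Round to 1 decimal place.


Step 1: (gamma-1)/2 * M^2 = 0.2 * 0.3844 = 0.07688
Step 2: 1 + 0.07688 = 1.07688
Step 3: Exponent gamma/(gamma-1) = 3.5
Step 4: P0 = 26461 * 1.07688^3.5 = 34291.9 Pa

34291.9


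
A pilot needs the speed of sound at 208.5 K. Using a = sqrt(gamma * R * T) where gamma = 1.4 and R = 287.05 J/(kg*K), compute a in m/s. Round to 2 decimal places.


Step 1: gamma * R * T = 1.4 * 287.05 * 208.5 = 83789.895
Step 2: a = sqrt(83789.895) = 289.46 m/s

289.46


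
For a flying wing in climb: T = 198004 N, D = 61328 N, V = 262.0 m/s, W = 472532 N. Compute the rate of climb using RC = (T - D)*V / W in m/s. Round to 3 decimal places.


Step 1: Excess thrust = T - D = 198004 - 61328 = 136676 N
Step 2: Excess power = 136676 * 262.0 = 35809112.0 W
Step 3: RC = 35809112.0 / 472532 = 75.781 m/s

75.781


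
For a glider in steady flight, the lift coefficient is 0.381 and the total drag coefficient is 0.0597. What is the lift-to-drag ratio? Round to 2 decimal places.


Step 1: L/D = CL / CD = 0.381 / 0.0597
Step 2: L/D = 6.38

6.38


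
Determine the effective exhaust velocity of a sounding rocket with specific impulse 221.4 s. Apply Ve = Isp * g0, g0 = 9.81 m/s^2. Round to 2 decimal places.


Step 1: Ve = Isp * g0 = 221.4 * 9.81
Step 2: Ve = 2171.93 m/s

2171.93


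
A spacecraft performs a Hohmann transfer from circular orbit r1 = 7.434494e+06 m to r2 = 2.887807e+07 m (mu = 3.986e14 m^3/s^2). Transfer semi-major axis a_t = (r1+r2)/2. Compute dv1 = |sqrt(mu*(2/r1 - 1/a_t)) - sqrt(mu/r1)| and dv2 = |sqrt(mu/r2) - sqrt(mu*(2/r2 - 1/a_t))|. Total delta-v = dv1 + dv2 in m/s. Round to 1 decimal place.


Step 1: Transfer semi-major axis a_t = (7.434494e+06 + 2.887807e+07) / 2 = 1.815628e+07 m
Step 2: v1 (circular at r1) = sqrt(mu/r1) = 7322.22 m/s
Step 3: v_t1 = sqrt(mu*(2/r1 - 1/a_t)) = 9234.5 m/s
Step 4: dv1 = |9234.5 - 7322.22| = 1912.28 m/s
Step 5: v2 (circular at r2) = 3715.22 m/s, v_t2 = 2377.37 m/s
Step 6: dv2 = |3715.22 - 2377.37| = 1337.85 m/s
Step 7: Total delta-v = 1912.28 + 1337.85 = 3250.1 m/s

3250.1


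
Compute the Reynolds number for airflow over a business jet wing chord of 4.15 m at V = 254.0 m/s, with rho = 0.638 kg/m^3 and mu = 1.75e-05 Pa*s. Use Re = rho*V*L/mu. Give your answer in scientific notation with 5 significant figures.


Step 1: Numerator = rho * V * L = 0.638 * 254.0 * 4.15 = 672.5158
Step 2: Re = 672.5158 / 1.75e-05
Step 3: Re = 3.8429e+07

3.8429e+07


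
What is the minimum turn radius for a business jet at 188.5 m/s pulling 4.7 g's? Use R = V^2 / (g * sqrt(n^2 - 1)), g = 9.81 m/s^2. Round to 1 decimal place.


Step 1: V^2 = 188.5^2 = 35532.25
Step 2: n^2 - 1 = 4.7^2 - 1 = 21.09
Step 3: sqrt(21.09) = 4.592385
Step 4: R = 35532.25 / (9.81 * 4.592385) = 788.7 m

788.7


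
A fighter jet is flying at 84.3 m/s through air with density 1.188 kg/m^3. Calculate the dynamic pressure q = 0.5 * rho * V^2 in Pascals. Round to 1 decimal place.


Step 1: V^2 = 84.3^2 = 7106.49
Step 2: q = 0.5 * 1.188 * 7106.49
Step 3: q = 4221.3 Pa

4221.3


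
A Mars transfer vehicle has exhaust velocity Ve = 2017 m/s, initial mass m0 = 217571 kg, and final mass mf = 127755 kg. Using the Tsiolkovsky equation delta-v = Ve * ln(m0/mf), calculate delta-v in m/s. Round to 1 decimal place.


Step 1: Mass ratio m0/mf = 217571 / 127755 = 1.703033
Step 2: ln(1.703033) = 0.532411
Step 3: delta-v = 2017 * 0.532411 = 1073.9 m/s

1073.9


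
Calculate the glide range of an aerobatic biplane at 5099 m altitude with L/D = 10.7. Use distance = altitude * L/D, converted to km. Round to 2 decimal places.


Step 1: Glide distance = altitude * L/D = 5099 * 10.7 = 54559.3 m
Step 2: Convert to km: 54559.3 / 1000 = 54.56 km

54.56


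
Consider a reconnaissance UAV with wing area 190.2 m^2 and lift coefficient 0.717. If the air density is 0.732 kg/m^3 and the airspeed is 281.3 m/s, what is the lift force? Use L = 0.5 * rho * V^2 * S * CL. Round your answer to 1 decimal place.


Step 1: Calculate dynamic pressure q = 0.5 * 0.732 * 281.3^2 = 0.5 * 0.732 * 79129.69 = 28961.4665 Pa
Step 2: Multiply by wing area and lift coefficient: L = 28961.4665 * 190.2 * 0.717
Step 3: L = 5508470.9359 * 0.717 = 3949573.7 N

3949573.7


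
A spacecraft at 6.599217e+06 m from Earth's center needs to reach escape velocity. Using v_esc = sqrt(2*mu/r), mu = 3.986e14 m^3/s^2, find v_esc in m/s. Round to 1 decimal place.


Step 1: 2*mu/r = 2 * 3.986e14 / 6.599217e+06 = 120802210.3228
Step 2: v_esc = sqrt(120802210.3228) = 10991.0 m/s

10991.0


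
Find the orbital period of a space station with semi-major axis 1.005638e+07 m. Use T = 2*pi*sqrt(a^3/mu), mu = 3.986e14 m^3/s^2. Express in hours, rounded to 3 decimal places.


Step 1: a^3 / mu = 1.017010e+21 / 3.986e14 = 2.551454e+06
Step 2: sqrt(2.551454e+06) = 1597.3271 s
Step 3: T = 2*pi * 1597.3271 = 10036.3 s
Step 4: T in hours = 10036.3 / 3600 = 2.788 hours

2.788


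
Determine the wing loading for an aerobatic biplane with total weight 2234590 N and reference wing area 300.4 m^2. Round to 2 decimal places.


Step 1: Wing loading = W / S = 2234590 / 300.4
Step 2: Wing loading = 7438.72 N/m^2

7438.72


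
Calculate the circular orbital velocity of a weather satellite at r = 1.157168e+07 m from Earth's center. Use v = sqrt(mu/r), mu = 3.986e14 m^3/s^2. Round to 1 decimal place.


Step 1: mu / r = 3.986e14 / 1.157168e+07 = 34446165.1204
Step 2: v = sqrt(34446165.1204) = 5869.1 m/s

5869.1


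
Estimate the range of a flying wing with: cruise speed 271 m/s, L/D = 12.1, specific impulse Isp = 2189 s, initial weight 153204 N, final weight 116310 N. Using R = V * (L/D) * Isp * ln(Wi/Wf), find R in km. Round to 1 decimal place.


Step 1: Coefficient = V * (L/D) * Isp = 271 * 12.1 * 2189 = 7177949.9 m
Step 2: Wi/Wf = 153204 / 116310 = 1.317204
Step 3: ln(1.317204) = 0.275511
Step 4: R = 7177949.9 * 0.275511 = 1977606.5 m = 1977.6 km

1977.6


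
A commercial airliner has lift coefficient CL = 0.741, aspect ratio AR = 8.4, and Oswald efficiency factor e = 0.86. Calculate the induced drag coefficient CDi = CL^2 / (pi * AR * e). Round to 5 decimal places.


Step 1: CL^2 = 0.741^2 = 0.549081
Step 2: pi * AR * e = 3.14159 * 8.4 * 0.86 = 22.694865
Step 3: CDi = 0.549081 / 22.694865 = 0.02419

0.02419


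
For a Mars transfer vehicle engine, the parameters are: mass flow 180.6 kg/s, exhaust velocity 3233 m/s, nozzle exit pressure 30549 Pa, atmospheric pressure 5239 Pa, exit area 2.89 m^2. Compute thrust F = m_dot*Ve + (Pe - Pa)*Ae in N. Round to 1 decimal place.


Step 1: Momentum thrust = m_dot * Ve = 180.6 * 3233 = 583879.8 N
Step 2: Pressure thrust = (Pe - Pa) * Ae = (30549 - 5239) * 2.89 = 73145.90 N
Step 3: Total thrust F = 583879.8 + 73145.90 = 657025.7 N

657025.7


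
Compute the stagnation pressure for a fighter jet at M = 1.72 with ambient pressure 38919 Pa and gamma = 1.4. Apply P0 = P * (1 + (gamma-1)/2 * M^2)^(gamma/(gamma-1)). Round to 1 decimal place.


Step 1: (gamma-1)/2 * M^2 = 0.2 * 2.9584 = 0.59168
Step 2: 1 + 0.59168 = 1.59168
Step 3: Exponent gamma/(gamma-1) = 3.5
Step 4: P0 = 38919 * 1.59168^3.5 = 197996.2 Pa

197996.2


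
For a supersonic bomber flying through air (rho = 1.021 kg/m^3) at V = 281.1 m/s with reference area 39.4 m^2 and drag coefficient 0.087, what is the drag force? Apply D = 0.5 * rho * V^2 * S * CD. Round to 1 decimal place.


Step 1: Dynamic pressure q = 0.5 * 1.021 * 281.1^2 = 40338.2857 Pa
Step 2: Drag D = q * S * CD = 40338.2857 * 39.4 * 0.087
Step 3: D = 138271.6 N

138271.6


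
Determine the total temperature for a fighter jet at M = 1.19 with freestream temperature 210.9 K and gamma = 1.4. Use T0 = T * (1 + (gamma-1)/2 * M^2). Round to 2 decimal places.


Step 1: (gamma-1)/2 = 0.2
Step 2: M^2 = 1.4161
Step 3: 1 + 0.2 * 1.4161 = 1.28322
Step 4: T0 = 210.9 * 1.28322 = 270.63 K

270.63


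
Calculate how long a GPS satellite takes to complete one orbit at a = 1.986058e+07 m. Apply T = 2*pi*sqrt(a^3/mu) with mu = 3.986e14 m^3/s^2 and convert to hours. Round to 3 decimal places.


Step 1: a^3 / mu = 7.833860e+21 / 3.986e14 = 1.965344e+07
Step 2: sqrt(1.965344e+07) = 4433.2196 s
Step 3: T = 2*pi * 4433.2196 = 27854.74 s
Step 4: T in hours = 27854.74 / 3600 = 7.737 hours

7.737


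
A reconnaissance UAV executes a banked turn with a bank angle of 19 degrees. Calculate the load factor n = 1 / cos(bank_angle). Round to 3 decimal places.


Step 1: Convert 19 degrees to radians = 0.331613
Step 2: cos(19 deg) = 0.945519
Step 3: n = 1 / 0.945519 = 1.058

1.058


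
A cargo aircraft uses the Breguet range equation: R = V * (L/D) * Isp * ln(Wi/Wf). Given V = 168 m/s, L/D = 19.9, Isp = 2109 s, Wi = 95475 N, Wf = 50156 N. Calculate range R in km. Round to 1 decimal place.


Step 1: Coefficient = V * (L/D) * Isp = 168 * 19.9 * 2109 = 7050808.8 m
Step 2: Wi/Wf = 95475 / 50156 = 1.903561
Step 3: ln(1.903561) = 0.643726
Step 4: R = 7050808.8 * 0.643726 = 4538791.0 m = 4538.8 km

4538.8


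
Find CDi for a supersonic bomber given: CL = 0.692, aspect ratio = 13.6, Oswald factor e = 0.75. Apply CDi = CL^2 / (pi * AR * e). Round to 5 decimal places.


Step 1: CL^2 = 0.692^2 = 0.478864
Step 2: pi * AR * e = 3.14159 * 13.6 * 0.75 = 32.044245
Step 3: CDi = 0.478864 / 32.044245 = 0.01494

0.01494


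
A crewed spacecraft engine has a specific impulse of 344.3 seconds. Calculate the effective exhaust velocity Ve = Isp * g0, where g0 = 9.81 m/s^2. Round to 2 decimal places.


Step 1: Ve = Isp * g0 = 344.3 * 9.81
Step 2: Ve = 3377.58 m/s

3377.58


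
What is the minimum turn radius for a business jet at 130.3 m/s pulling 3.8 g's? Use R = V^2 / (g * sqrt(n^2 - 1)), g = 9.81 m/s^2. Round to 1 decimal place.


Step 1: V^2 = 130.3^2 = 16978.09
Step 2: n^2 - 1 = 3.8^2 - 1 = 13.44
Step 3: sqrt(13.44) = 3.666061
Step 4: R = 16978.09 / (9.81 * 3.666061) = 472.1 m

472.1


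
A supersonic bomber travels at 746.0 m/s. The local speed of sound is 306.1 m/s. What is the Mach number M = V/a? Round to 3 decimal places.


Step 1: M = V / a = 746.0 / 306.1
Step 2: M = 2.437

2.437


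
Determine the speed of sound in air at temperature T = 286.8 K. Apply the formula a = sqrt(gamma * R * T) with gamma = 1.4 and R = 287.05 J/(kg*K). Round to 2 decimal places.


Step 1: gamma * R * T = 1.4 * 287.05 * 286.8 = 115256.316
Step 2: a = sqrt(115256.316) = 339.49 m/s

339.49


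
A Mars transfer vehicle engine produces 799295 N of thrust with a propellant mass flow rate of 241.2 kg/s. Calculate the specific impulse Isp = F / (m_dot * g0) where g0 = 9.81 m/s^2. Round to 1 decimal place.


Step 1: m_dot * g0 = 241.2 * 9.81 = 2366.17
Step 2: Isp = 799295 / 2366.17 = 337.8 s

337.8


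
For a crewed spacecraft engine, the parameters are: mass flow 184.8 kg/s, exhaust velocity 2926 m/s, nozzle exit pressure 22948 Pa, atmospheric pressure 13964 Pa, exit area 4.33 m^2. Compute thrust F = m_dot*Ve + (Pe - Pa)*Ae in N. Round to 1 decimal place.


Step 1: Momentum thrust = m_dot * Ve = 184.8 * 2926 = 540724.8 N
Step 2: Pressure thrust = (Pe - Pa) * Ae = (22948 - 13964) * 4.33 = 38900.72 N
Step 3: Total thrust F = 540724.8 + 38900.72 = 579625.5 N

579625.5


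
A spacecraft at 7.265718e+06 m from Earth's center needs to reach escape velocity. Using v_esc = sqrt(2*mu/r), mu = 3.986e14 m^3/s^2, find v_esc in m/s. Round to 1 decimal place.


Step 1: 2*mu/r = 2 * 3.986e14 / 7.265718e+06 = 109720746.1121
Step 2: v_esc = sqrt(109720746.1121) = 10474.8 m/s

10474.8


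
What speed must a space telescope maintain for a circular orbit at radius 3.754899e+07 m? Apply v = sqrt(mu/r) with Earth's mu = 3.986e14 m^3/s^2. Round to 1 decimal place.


Step 1: mu / r = 3.986e14 / 3.754899e+07 = 10615465.2895
Step 2: v = sqrt(10615465.2895) = 3258.1 m/s

3258.1


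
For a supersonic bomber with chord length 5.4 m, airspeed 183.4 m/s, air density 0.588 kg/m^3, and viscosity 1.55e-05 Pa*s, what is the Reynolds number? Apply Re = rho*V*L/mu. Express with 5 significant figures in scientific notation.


Step 1: Numerator = rho * V * L = 0.588 * 183.4 * 5.4 = 582.33168
Step 2: Re = 582.33168 / 1.55e-05
Step 3: Re = 3.7570e+07

3.7570e+07


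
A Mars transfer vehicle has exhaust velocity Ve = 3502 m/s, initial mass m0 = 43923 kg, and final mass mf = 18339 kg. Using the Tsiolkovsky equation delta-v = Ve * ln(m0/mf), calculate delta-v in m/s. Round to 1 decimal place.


Step 1: Mass ratio m0/mf = 43923 / 18339 = 2.39506
Step 2: ln(2.39506) = 0.873408
Step 3: delta-v = 3502 * 0.873408 = 3058.7 m/s

3058.7


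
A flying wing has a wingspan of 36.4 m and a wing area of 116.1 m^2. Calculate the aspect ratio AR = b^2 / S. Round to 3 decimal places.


Step 1: b^2 = 36.4^2 = 1324.96
Step 2: AR = 1324.96 / 116.1 = 11.412

11.412


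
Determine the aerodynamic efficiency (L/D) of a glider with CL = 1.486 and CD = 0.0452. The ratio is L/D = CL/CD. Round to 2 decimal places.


Step 1: L/D = CL / CD = 1.486 / 0.0452
Step 2: L/D = 32.88

32.88


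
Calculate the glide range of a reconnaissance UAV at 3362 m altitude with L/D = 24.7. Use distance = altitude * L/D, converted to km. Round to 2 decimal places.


Step 1: Glide distance = altitude * L/D = 3362 * 24.7 = 83041.4 m
Step 2: Convert to km: 83041.4 / 1000 = 83.04 km

83.04


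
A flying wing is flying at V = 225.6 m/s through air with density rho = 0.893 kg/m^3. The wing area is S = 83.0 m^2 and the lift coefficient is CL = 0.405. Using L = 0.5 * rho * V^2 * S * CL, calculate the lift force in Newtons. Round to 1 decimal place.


Step 1: Calculate dynamic pressure q = 0.5 * 0.893 * 225.6^2 = 0.5 * 0.893 * 50895.36 = 22724.7782 Pa
Step 2: Multiply by wing area and lift coefficient: L = 22724.7782 * 83.0 * 0.405
Step 3: L = 1886156.5939 * 0.405 = 763893.4 N

763893.4


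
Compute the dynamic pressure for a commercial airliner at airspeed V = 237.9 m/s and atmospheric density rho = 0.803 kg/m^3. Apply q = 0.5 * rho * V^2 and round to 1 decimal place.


Step 1: V^2 = 237.9^2 = 56596.41
Step 2: q = 0.5 * 0.803 * 56596.41
Step 3: q = 22723.5 Pa

22723.5


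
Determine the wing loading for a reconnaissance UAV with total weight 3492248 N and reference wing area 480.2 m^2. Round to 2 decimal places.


Step 1: Wing loading = W / S = 3492248 / 480.2
Step 2: Wing loading = 7272.49 N/m^2

7272.49


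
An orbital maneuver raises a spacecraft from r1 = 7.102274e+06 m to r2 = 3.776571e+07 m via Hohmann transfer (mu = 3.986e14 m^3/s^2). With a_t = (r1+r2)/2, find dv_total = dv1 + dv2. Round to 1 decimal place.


Step 1: Transfer semi-major axis a_t = (7.102274e+06 + 3.776571e+07) / 2 = 2.243399e+07 m
Step 2: v1 (circular at r1) = sqrt(mu/r1) = 7491.52 m/s
Step 3: v_t1 = sqrt(mu*(2/r1 - 1/a_t)) = 9719.98 m/s
Step 4: dv1 = |9719.98 - 7491.52| = 2228.46 m/s
Step 5: v2 (circular at r2) = 3248.78 m/s, v_t2 = 1827.95 m/s
Step 6: dv2 = |3248.78 - 1827.95| = 1420.82 m/s
Step 7: Total delta-v = 2228.46 + 1420.82 = 3649.3 m/s

3649.3


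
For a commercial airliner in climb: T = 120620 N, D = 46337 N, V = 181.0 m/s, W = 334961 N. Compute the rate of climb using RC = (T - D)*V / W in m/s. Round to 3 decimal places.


Step 1: Excess thrust = T - D = 120620 - 46337 = 74283 N
Step 2: Excess power = 74283 * 181.0 = 13445223.0 W
Step 3: RC = 13445223.0 / 334961 = 40.140 m/s

40.140


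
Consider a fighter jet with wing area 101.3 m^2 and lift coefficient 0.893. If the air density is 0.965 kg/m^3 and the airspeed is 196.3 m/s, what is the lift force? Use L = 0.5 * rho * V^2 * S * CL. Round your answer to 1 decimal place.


Step 1: Calculate dynamic pressure q = 0.5 * 0.965 * 196.3^2 = 0.5 * 0.965 * 38533.69 = 18592.5054 Pa
Step 2: Multiply by wing area and lift coefficient: L = 18592.5054 * 101.3 * 0.893
Step 3: L = 1883420.7996 * 0.893 = 1681894.8 N

1681894.8


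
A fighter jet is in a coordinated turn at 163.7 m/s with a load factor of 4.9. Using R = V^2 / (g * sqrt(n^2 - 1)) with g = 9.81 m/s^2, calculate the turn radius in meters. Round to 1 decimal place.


Step 1: V^2 = 163.7^2 = 26797.69
Step 2: n^2 - 1 = 4.9^2 - 1 = 23.01
Step 3: sqrt(23.01) = 4.796874
Step 4: R = 26797.69 / (9.81 * 4.796874) = 569.5 m

569.5


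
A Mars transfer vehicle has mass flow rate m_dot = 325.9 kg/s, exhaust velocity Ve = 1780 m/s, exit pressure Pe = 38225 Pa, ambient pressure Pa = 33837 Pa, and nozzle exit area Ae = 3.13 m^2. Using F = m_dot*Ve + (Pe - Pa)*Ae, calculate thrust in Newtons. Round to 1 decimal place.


Step 1: Momentum thrust = m_dot * Ve = 325.9 * 1780 = 580102.0 N
Step 2: Pressure thrust = (Pe - Pa) * Ae = (38225 - 33837) * 3.13 = 13734.44 N
Step 3: Total thrust F = 580102.0 + 13734.44 = 593836.4 N

593836.4


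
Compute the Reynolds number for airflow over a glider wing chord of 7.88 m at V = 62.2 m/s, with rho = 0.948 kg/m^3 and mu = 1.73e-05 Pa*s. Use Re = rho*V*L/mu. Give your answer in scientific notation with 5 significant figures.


Step 1: Numerator = rho * V * L = 0.948 * 62.2 * 7.88 = 464.648928
Step 2: Re = 464.648928 / 1.73e-05
Step 3: Re = 2.6858e+07

2.6858e+07


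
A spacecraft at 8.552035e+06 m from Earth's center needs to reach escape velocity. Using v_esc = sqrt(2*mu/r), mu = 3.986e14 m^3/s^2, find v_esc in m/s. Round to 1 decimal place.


Step 1: 2*mu/r = 2 * 3.986e14 / 8.552035e+06 = 93217579.2078
Step 2: v_esc = sqrt(93217579.2078) = 9654.9 m/s

9654.9


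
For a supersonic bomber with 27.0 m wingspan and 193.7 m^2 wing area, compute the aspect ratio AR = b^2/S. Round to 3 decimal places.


Step 1: b^2 = 27.0^2 = 729.0
Step 2: AR = 729.0 / 193.7 = 3.764

3.764


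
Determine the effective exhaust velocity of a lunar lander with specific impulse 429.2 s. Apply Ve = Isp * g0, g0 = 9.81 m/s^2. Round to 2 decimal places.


Step 1: Ve = Isp * g0 = 429.2 * 9.81
Step 2: Ve = 4210.45 m/s

4210.45


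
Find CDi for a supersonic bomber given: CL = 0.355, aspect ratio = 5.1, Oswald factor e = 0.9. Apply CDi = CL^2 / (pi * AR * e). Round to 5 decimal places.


Step 1: CL^2 = 0.355^2 = 0.126025
Step 2: pi * AR * e = 3.14159 * 5.1 * 0.9 = 14.41991
Step 3: CDi = 0.126025 / 14.41991 = 0.00874

0.00874
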